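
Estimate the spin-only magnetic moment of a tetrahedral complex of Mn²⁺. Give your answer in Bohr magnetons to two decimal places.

Mn sits in group 7; removing 2 electrons leaves Mn²⁺ with 7 − 2 = 5 d electrons.
Tetrahedral splitting is small, so the complex is high-spin.
Configuration: e^2 t2^3 → 5 unpaired electrons.
μ(spin-only) = √[5(5+2)] = √35 ≈ 5.92 Bohr magnetons.

5.92 Bohr magnetons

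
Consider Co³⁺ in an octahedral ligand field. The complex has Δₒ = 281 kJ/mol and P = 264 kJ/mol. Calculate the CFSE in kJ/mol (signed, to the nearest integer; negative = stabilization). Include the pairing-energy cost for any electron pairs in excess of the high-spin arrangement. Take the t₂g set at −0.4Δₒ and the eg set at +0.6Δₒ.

Co is in group 9, so Co³⁺ is d⁶ (9 − 3 = 6).
Here Δₒ > P (281 > 264), so the low-spin state is favoured.
Filling d⁶ accordingly: t₂g⁶ eg⁰.
Orbital CFSE = -2.4Δₒ = -2.4 × 281 = -674 kJ/mol.
Excess pairs vs high-spin: 3 − 1 = 2; pairing cost = +528 kJ/mol.
Net CFSE = -674 + 528 = -146 kJ/mol.

-146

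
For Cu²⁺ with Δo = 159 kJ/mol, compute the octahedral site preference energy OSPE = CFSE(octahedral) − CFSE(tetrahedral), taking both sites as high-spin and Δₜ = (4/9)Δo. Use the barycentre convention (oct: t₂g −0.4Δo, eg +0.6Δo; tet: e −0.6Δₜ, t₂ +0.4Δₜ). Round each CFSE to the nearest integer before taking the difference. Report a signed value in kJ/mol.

Cu is in group 11, so Cu²⁺ is d⁹ (11 − 2 = 9).
In an octahedral site d⁹ (HS) is t2g^6 e_g^3, giving CFSE(oct) = -0.6Δo = -95 kJ/mol.
In a tetrahedral site the filling is e^4 t2^5: CFSE(tet) = -0.4Δₜ = -0.4 × (4/9)(159) = -28 kJ/mol.
Subtracting, OSPE = -95 − (-28) = -67 kJ/mol.

-67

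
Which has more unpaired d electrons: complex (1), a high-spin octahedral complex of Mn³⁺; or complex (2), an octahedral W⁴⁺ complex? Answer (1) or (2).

(1): Mn is in group 7, so Mn³⁺ is d⁴ (7 − 3 = 4); t₂g³ eg¹ → 4 unpaired.
(2): Group 6 minus oxidation state +4 gives a d² configuration for W⁴⁺; t2g^2 e_g^0 → 2 unpaired.
So (1) has more unpaired electrons.

(1)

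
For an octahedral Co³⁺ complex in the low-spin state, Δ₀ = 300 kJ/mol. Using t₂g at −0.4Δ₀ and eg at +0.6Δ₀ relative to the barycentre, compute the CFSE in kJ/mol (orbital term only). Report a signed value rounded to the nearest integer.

-720

Group 9 minus oxidation state +3 gives a d⁶ configuration for Co³⁺.
Configuration: t₂g⁶ eg⁰.
Orbital CFSE = 6(-0.4) + 0(0.6) = -2.4Δ₀ = -2.4 × 300 = -720 kJ/mol.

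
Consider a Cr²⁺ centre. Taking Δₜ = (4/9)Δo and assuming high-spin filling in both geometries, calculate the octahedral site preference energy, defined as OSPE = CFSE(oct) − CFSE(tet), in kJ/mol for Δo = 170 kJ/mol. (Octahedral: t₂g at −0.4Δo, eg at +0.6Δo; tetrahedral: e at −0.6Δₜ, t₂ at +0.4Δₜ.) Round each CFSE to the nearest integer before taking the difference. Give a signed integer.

-72

Cr sits in group 6; removing 2 electrons leaves Cr²⁺ with 6 − 2 = 4 d electrons.
Octahedral (high-spin): t₂g³ eg¹, CFSE = 3(−0.4) + 1(+0.6) = -0.6Δo = -0.6 × 170 = -102 kJ/mol.
Tetrahedral: e² t₂², CFSE = 2(−0.6) + 2(+0.4) = -0.4Δₜ = -0.4 × (4/9) × 170 = -30 kJ/mol.
OSPE = -102 − (-30) = -72 kJ/mol.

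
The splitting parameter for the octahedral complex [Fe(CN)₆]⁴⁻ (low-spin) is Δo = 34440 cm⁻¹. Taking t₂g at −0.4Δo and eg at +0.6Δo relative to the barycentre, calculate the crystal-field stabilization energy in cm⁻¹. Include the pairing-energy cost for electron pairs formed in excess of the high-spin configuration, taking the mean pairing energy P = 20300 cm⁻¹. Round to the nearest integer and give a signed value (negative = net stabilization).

-42056

Each CN⁻ contributes -1; 6 × (-1) = -6. With overall charge -4, Fe is in the +2 oxidation state.
Fe²⁺: group 8, so d-count = 8 − 2 = 6.
The d⁶ electrons fill as t₂g⁶ eg⁰.
CFSE(orbital) = 6×(-0.4Δo) + 0×(0.6Δo) = -2.4Δo; with Δo = 34440 cm⁻¹ that is -82656 cm⁻¹.
Pairing penalty: 3 pairs vs 1 in the high-spin reference → 2 extra × P = 40600 cm⁻¹.
Combining: -82656 + 40600 = -42056 cm⁻¹.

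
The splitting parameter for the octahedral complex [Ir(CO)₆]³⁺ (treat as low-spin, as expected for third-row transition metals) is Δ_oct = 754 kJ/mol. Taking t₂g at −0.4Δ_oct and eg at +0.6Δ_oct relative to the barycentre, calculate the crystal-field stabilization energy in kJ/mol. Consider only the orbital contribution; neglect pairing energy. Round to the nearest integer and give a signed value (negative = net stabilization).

-1810

CO is neutral, so the +3 overall charge sits on Ir: oxidation state +3.
Group 9 minus oxidation state +3 gives a d⁶ configuration for Ir³⁺.
The d⁶ electrons fill as t₂g⁶ eg⁰.
CFSE(orbital) = 6×(-0.4Δ_oct) + 0×(0.6Δ_oct) = -2.4Δ_oct; with Δ_oct = 754 kJ/mol that is -1810 kJ/mol.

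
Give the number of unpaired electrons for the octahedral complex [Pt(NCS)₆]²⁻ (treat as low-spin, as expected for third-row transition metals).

Each NCS⁻ contributes -1; 6 × (-1) = -6. With overall charge -2, Pt is in the +4 oxidation state.
Pt⁴⁺: group 10, so d-count = 10 − 4 = 6.
Configuration: t2g^6 e_g^0, giving 0 unpaired electrons.

0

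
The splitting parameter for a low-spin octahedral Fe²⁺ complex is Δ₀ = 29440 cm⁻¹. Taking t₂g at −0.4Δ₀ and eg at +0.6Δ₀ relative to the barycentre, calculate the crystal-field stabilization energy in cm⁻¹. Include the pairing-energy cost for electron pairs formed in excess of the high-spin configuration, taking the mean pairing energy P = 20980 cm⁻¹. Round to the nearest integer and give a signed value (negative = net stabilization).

Fe²⁺: group 8, so d-count = 8 − 2 = 6.
Configuration: t₂g⁶ eg⁰.
Orbital CFSE = 6(-0.4) + 0(0.6) = -2.4Δ₀ = -2.4 × 29440 = -70656 cm⁻¹.
Relative to high-spin t₂g⁴ eg² (1 paired), the low-spin configuration has 2 additional pairs, contributing +2 × 20980 = +41960 cm⁻¹.
Overall CFSE = -70656 + 41960 = -28696 cm⁻¹.

-28696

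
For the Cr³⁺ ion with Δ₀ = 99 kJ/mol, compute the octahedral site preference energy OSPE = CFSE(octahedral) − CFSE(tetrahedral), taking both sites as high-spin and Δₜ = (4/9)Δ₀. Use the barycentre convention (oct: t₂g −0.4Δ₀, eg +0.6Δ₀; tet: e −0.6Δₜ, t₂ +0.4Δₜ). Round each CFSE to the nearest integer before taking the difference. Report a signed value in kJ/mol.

-84

Cr is in group 6, so Cr³⁺ is d³ (6 − 3 = 3).
Octahedral high-spin t₂g³ eg⁰: CFSE = -1.2 × 99 = -119 kJ/mol.
In a tetrahedral site the filling is e² t₂¹: CFSE(tet) = -0.8Δₜ = -0.8 × (4/9)(99) = -35 kJ/mol.
OSPE = -119 − (-35) = -84 kJ/mol.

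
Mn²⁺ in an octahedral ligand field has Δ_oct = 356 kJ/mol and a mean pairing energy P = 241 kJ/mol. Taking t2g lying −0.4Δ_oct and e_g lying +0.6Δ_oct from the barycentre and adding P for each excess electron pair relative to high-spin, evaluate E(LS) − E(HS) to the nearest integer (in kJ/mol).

-230

Mn sits in group 7; removing 2 electrons leaves Mn²⁺ with 7 − 2 = 5 d electrons.
In the high-spin limit (t2g^3 e_g^2) the orbital term is 0.0Δ_oct = 0 kJ/mol, with no excess pairing.
Low-spin t2g^5 e_g^0 gives -2.0Δ_oct = -712 kJ/mol, but forming 2 extra pairs costs 2P = 482 kJ/mol, so E(LS) = -712 + 482 = -230 kJ/mol.
Thus E(LS) − E(HS) = -230 kJ/mol.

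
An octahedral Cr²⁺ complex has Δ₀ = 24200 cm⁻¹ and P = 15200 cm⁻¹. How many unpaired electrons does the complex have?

2

Group 6 minus oxidation state +2 gives a d⁴ configuration for Cr²⁺.
With Δ₀ > P the complex is low-spin.
Configuration: t₂g⁴ eg⁰.
Unpaired electrons: 2.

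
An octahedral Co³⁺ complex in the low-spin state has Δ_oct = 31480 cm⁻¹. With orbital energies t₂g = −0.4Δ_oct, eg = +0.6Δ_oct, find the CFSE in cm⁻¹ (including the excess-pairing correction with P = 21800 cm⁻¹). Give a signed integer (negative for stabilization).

Co³⁺: group 9, so d-count = 9 − 3 = 6.
Electron filling gives t₂g⁶ eg⁰.
CFSE(orbital) = 6×(-0.4Δ_oct) + 0×(0.6Δ_oct) = -2.4Δ_oct; with Δ_oct = 31480 cm⁻¹ that is -75552 cm⁻¹.
Relative to high-spin t₂g⁴ eg² (1 paired), the low-spin configuration has 2 additional pairs, contributing +2 × 21800 = +43600 cm⁻¹.
Overall CFSE = -75552 + 43600 = -31952 cm⁻¹.

-31952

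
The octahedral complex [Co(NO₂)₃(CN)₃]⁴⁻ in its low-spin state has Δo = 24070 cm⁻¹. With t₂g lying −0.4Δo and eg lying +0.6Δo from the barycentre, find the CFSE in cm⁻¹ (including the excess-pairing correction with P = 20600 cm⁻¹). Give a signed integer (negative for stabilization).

-22726

Ligand charges: 3×(-1) from NO₂⁻ and 3×(-1) from CN⁻ sum to -6; with overall charge -4, Co is +2.
Co sits in group 9; removing 2 electrons leaves Co²⁺ with 9 − 2 = 7 d electrons.
Configuration: t₂g⁶ eg¹.
Orbital CFSE = 6(-0.4) + 1(0.6) = -1.8Δo = -1.8 × 24070 = -43326 cm⁻¹.
Pairing penalty: 3 pairs vs 2 in the high-spin reference → 1 extra × P = 20600 cm⁻¹.
Combining: -43326 + 20600 = -22726 cm⁻¹.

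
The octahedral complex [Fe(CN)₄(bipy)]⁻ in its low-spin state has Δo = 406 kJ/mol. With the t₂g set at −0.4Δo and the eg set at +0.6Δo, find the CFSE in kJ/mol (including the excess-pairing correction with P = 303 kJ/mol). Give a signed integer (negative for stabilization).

-206

Ligand charges: 4×(-1) from CN⁻ and 1×(+0) from bipy sum to -4; with overall charge -1, Fe is +3.
Fe³⁺: group 8, so d-count = 8 − 3 = 5.
The d⁵ electrons fill as t₂g⁵ eg⁰.
Orbital CFSE = 5(-0.4) + 0(0.6) = -2.0Δo = -2.0 × 406 = -812 kJ/mol.
Relative to high-spin t₂g³ eg² (0 paired), the low-spin configuration has 2 additional pairs, contributing +2 × 303 = +606 kJ/mol.
Overall CFSE = -812 + 606 = -206 kJ/mol.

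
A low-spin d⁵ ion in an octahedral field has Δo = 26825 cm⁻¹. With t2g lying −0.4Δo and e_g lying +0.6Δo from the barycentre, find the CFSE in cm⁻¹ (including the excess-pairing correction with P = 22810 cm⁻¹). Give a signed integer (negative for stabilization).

-8030

Electron filling gives t2g^5 e_g^0.
CFSE(orbital) = 5×(-0.4Δo) + 0×(0.6Δo) = -2.0Δo; with Δo = 26825 cm⁻¹ that is -53650 cm⁻¹.
Pairing penalty: 2 pairs vs 0 in the high-spin reference → 2 extra × P = 45620 cm⁻¹.
Combining: -53650 + 45620 = -8030 cm⁻¹.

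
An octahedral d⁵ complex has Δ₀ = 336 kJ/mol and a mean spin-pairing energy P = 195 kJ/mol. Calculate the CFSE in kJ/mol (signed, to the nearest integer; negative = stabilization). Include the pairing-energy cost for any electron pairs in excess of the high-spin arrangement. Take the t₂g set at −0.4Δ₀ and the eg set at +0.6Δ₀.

-282

Δ₀ > P, so pairing is preferred: the ground state is low-spin.
Configuration: t₂g⁵ eg⁰.
Orbital CFSE = -2.0Δ₀ = -2.0 × 336 = -672 kJ/mol.
Excess pairs vs high-spin: 2 − 0 = 2; pairing cost = +390 kJ/mol.
Net CFSE = -672 + 390 = -282 kJ/mol.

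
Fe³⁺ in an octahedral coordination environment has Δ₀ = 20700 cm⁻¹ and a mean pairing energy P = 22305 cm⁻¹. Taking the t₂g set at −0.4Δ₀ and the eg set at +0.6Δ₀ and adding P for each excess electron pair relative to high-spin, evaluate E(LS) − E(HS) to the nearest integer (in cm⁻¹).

Group 8 minus oxidation state +3 gives a d⁵ configuration for Fe³⁺.
High-spin d⁵ fills as t₂g³ eg² with CFSE 3(−0.4) + 2(+0.6) = 0.0Δ₀ = 0 cm⁻¹.
Low-spin t₂g⁵ eg⁰ gives -2.0Δ₀ = -41400 cm⁻¹, but forming 2 extra pairs costs 2P = 44610 cm⁻¹, so E(LS) = -41400 + 44610 = 3210 cm⁻¹.
Thus E(LS) − E(HS) = 3210 cm⁻¹.

3210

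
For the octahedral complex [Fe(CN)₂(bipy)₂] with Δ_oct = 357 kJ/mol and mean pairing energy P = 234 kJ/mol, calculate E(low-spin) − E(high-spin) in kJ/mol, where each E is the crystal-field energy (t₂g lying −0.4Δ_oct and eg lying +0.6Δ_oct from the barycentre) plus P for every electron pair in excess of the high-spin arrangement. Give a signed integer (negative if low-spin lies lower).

-246

Ligand charges: 2×(-1) from CN⁻ and 2×(+0) from bipy sum to -2; with overall charge +0, Fe is +2.
Fe²⁺: group 8, so d-count = 8 − 2 = 6.
In the high-spin limit (t₂g⁴ eg²) the orbital term is -0.4Δ_oct = -143 kJ/mol, with no excess pairing.
Low-spin t₂g⁶ eg⁰ gives -2.4Δ_oct = -857 kJ/mol, but forming 2 extra pairs costs 2P = 468 kJ/mol, so E(LS) = -857 + 468 = -389 kJ/mol.
E(LS) − E(HS) = -389 − (-143) = -246 kJ/mol.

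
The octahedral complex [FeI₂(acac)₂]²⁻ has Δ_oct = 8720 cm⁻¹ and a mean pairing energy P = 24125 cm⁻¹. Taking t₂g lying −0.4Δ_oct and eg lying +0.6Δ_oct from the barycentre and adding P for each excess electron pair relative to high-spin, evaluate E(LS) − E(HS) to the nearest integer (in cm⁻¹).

30810

Ligand charges: 2×(-1) from I⁻ and 2×(-1) from acac⁻ sum to -4; with overall charge -2, Fe is +2.
Fe²⁺: group 8, so d-count = 8 − 2 = 6.
High-spin: t₂g⁴ eg², CFSE = -0.4Δ_oct = -3488 cm⁻¹.
Low-spin: t₂g⁶ eg⁰, orbital CFSE = -2.4Δ_oct = -20928 cm⁻¹; plus 2 excess pairs × P = +48250 cm⁻¹; total 27322 cm⁻¹.
E(LS) − E(HS) = 27322 − (-3488) = 30810 cm⁻¹.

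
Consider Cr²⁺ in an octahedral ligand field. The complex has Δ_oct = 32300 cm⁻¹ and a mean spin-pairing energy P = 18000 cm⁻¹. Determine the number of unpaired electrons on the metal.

Cr sits in group 6; removing 2 electrons leaves Cr²⁺ with 6 − 2 = 4 d electrons.
Here Δ_oct > P (32300 > 18000), so the low-spin state is favoured.
Filling d⁴ accordingly: t₂g⁴ eg⁰.
Unpaired electrons: 2.

2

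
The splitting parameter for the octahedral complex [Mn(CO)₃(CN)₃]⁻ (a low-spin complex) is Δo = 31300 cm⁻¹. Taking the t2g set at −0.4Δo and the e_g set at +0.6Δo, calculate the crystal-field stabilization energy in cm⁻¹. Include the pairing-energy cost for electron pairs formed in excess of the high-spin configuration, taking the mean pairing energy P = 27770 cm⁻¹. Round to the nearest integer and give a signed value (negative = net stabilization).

Ligand charges: 3×(+0) from CO and 3×(-1) from CN⁻ sum to -3; with overall charge -1, Mn is +2.
Group 7 minus oxidation state +2 gives a d⁵ configuration for Mn²⁺.
Electron filling gives t2g^5 e_g^0.
Orbital CFSE = 5(-0.4) + 0(0.6) = -2.0Δo = -2.0 × 31300 = -62600 cm⁻¹.
High-spin d⁵ would be t2g^3 e_g^2 with 0 pairs; low-spin has 2, so 2 excess pairs cost +2P = +55540 cm⁻¹.
Net CFSE = -62600 + 55540 = -7060 cm⁻¹.

-7060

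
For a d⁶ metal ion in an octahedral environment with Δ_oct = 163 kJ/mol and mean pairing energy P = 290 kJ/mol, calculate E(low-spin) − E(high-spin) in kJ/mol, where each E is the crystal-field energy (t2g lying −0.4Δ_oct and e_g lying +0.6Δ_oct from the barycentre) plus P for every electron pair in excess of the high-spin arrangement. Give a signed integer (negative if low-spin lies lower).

High-spin d⁶ fills as t2g^4 e_g^2 with CFSE 4(−0.4) + 2(+0.6) = -0.4Δ_oct = -65 kJ/mol.
For low-spin the configuration is t2g^6 e_g^0: orbital energy -2.4 × 163 = -391 kJ/mol, and 2 additional pairs relative to high-spin add 580 kJ/mol, giving 189 kJ/mol.
E(LS) − E(HS) = 189 − (-65) = 254 kJ/mol.

254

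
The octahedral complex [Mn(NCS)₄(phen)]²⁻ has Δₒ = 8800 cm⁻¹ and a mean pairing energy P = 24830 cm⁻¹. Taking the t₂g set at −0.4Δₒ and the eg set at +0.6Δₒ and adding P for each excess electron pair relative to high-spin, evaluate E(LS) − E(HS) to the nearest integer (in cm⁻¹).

Ligand charges: 4×(-1) from NCS⁻ and 1×(+0) from phen sum to -4; with overall charge -2, Mn is +2.
Mn sits in group 7; removing 2 electrons leaves Mn²⁺ with 7 − 2 = 5 d electrons.
In the high-spin limit (t₂g³ eg²) the orbital term is 0.0Δₒ = 0 cm⁻¹, with no excess pairing.
For low-spin the configuration is t₂g⁵ eg⁰: orbital energy -2.0 × 8800 = -17600 cm⁻¹, and 2 additional pairs relative to high-spin add 49660 cm⁻¹, giving 32060 cm⁻¹.
Thus E(LS) − E(HS) = 32060 cm⁻¹.

32060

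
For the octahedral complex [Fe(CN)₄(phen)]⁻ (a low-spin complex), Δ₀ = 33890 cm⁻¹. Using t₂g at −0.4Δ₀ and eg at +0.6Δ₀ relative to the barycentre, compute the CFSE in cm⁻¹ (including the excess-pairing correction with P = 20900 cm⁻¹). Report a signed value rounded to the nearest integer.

-25980

Ligand charges: 4×(-1) from CN⁻ and 1×(+0) from phen sum to -4; with overall charge -1, Fe is +3.
Fe sits in group 8; removing 3 electrons leaves Fe³⁺ with 8 − 3 = 5 d electrons.
The d⁵ electrons fill as t₂g⁵ eg⁰.
The orbital stabilization is -2.0Δ₀ = -2.0 × 33890 = -67780 cm⁻¹.
Pairing penalty: 2 pairs vs 0 in the high-spin reference → 2 extra × P = 41800 cm⁻¹.
Combining: -67780 + 41800 = -25980 cm⁻¹.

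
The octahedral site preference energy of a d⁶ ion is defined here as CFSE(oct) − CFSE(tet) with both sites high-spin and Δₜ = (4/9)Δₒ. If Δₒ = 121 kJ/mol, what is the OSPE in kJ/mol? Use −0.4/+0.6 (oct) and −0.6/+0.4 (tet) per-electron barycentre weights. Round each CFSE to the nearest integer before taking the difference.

-16

In an octahedral site d⁶ (HS) is t2g^4 e_g^2, giving CFSE(oct) = -0.4Δₒ = -48 kJ/mol.
Tetrahedral: e^3 t2^3, CFSE = 3(−0.6) + 3(+0.4) = -0.6Δₜ = -0.6 × (4/9) × 121 = -32 kJ/mol.
Subtracting, OSPE = -48 − (-32) = -16 kJ/mol.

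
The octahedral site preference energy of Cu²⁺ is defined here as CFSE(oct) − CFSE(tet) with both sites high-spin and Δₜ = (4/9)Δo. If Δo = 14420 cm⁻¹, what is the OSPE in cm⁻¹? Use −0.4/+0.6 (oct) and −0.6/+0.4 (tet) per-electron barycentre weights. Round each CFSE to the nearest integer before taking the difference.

-6088

Cu is in group 11, so Cu²⁺ is d⁹ (11 − 2 = 9).
In an octahedral site d⁹ (HS) is t₂g⁶ eg³, giving CFSE(oct) = -0.6Δo = -8652 cm⁻¹.
Tetrahedral e⁴ t₂⁵ gives -0.4Δₜ = -0.4 × (4/9) × 14420 = -2564 cm⁻¹.
OSPE = -8652 − (-2564) = -6088 cm⁻¹.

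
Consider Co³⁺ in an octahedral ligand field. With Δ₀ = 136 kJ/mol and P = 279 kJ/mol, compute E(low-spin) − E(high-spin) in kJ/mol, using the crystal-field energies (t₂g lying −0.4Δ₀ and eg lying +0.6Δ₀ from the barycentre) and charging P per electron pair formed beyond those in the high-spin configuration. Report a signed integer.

Co³⁺: group 9, so d-count = 9 − 3 = 6.
In the high-spin limit (t₂g⁴ eg²) the orbital term is -0.4Δ₀ = -54 kJ/mol, with no excess pairing.
Low-spin t₂g⁶ eg⁰ gives -2.4Δ₀ = -326 kJ/mol, but forming 2 extra pairs costs 2P = 558 kJ/mol, so E(LS) = -326 + 558 = 232 kJ/mol.
The difference is 232 − (-54) = 286 kJ/mol, so high-spin lies lower.

286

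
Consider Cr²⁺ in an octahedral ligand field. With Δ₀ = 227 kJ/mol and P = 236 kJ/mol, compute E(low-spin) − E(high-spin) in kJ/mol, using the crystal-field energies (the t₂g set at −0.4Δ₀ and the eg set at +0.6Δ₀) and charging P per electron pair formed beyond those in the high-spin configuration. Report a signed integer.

9

Group 6 minus oxidation state +2 gives a d⁴ configuration for Cr²⁺.
In the high-spin limit (t₂g³ eg¹) the orbital term is -0.6Δ₀ = -136 kJ/mol, with no excess pairing.
For low-spin the configuration is t₂g⁴ eg⁰: orbital energy -1.6 × 227 = -363 kJ/mol, and 1 additional pair relative to high-spin adds 236 kJ/mol, giving -127 kJ/mol.
The difference is -127 − (-136) = 9 kJ/mol, so high-spin lies lower.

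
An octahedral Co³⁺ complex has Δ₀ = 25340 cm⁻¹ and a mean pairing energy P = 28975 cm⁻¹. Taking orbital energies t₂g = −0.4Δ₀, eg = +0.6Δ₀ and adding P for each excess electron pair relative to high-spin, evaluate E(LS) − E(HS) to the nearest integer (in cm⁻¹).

Group 9 minus oxidation state +3 gives a d⁶ configuration for Co³⁺.
High-spin d⁶ fills as t₂g⁴ eg² with CFSE 4(−0.4) + 2(+0.6) = -0.4Δ₀ = -10136 cm⁻¹.
Low-spin: t₂g⁶ eg⁰, orbital CFSE = -2.4Δ₀ = -60816 cm⁻¹; plus 2 excess pairs × P = +57950 cm⁻¹; total -2866 cm⁻¹.
The difference is -2866 − (-10136) = 7270 cm⁻¹, so high-spin lies lower.

7270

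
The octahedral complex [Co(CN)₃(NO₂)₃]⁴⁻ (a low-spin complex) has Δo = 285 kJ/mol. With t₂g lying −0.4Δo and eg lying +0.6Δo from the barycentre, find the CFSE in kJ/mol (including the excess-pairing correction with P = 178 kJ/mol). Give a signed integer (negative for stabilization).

Ligand charges: 3×(-1) from CN⁻ and 3×(-1) from NO₂⁻ sum to -6; with overall charge -4, Co is +2.
Group 9 minus oxidation state +2 gives a d⁷ configuration for Co²⁺.
The d⁷ electrons fill as t₂g⁶ eg¹.
Orbital CFSE = 6(-0.4) + 1(0.6) = -1.8Δo = -1.8 × 285 = -513 kJ/mol.
Pairing penalty: 3 pairs vs 2 in the high-spin reference → 1 extra × P = 178 kJ/mol.
Combining: -513 + 178 = -335 kJ/mol.

-335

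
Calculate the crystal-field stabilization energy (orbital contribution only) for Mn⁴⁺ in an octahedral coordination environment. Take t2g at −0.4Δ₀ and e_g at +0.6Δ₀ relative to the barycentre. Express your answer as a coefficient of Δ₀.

-1.2 Δ₀

Mn sits in group 7; removing 4 electrons leaves Mn⁴⁺ with 7 − 4 = 3 d electrons.
Configuration: t2g^3 e_g^0.
CFSE = 3(-0.4Δ₀) + 0(0.6Δ₀) = -1.2Δ₀ + 0.0Δ₀ = -1.2Δ₀.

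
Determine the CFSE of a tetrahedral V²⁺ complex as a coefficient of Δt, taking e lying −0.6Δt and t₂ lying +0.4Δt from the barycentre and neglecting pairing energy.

V sits in group 5; removing 2 electrons leaves V²⁺ with 5 − 2 = 3 d electrons.
Tetrahedral fields are weak (Δₜ ≈ 4/9 Δₒ), so electrons fill high-spin.
Configuration: e² t₂¹.
CFSE = 2(-0.6Δt) + 1(0.4Δt) = -1.2Δt + 0.4Δt = -0.8Δt.

-0.8 Δt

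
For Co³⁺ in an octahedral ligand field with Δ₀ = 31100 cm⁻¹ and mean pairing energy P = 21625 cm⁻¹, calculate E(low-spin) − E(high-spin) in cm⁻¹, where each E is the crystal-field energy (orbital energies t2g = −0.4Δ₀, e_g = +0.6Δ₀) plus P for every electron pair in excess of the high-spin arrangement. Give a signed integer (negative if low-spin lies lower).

-18950

Co sits in group 9; removing 3 electrons leaves Co³⁺ with 9 − 3 = 6 d electrons.
In the high-spin limit (t2g^4 e_g^2) the orbital term is -0.4Δ₀ = -12440 cm⁻¹, with no excess pairing.
Low-spin: t2g^6 e_g^0, orbital CFSE = -2.4Δ₀ = -74640 cm⁻¹; plus 2 excess pairs × P = +43250 cm⁻¹; total -31390 cm⁻¹.
Thus E(LS) − E(HS) = -18950 cm⁻¹.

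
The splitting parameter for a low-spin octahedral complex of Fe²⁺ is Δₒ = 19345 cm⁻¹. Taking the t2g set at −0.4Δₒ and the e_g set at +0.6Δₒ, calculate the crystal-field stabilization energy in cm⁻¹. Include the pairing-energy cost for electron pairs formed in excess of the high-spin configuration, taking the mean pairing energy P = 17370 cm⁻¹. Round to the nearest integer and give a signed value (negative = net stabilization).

-11688

Fe²⁺: group 8, so d-count = 8 − 2 = 6.
Electron filling gives t2g^6 e_g^0.
CFSE(orbital) = 6×(-0.4Δₒ) + 0×(0.6Δₒ) = -2.4Δₒ; with Δₒ = 19345 cm⁻¹ that is -46428 cm⁻¹.
High-spin d⁶ would be t2g^4 e_g^2 with 1 pair; low-spin has 3, so 2 excess pairs cost +2P = +34740 cm⁻¹.
Overall CFSE = -46428 + 34740 = -11688 cm⁻¹.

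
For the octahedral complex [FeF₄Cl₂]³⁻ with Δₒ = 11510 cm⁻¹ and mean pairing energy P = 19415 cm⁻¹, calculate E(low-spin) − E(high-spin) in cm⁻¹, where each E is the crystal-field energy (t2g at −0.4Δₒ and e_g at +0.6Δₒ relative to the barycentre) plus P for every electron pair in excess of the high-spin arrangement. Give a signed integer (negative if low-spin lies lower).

15810

Ligand charges: 4×(-1) from F⁻ and 2×(-1) from Cl⁻ sum to -6; with overall charge -3, Fe is +3.
Fe sits in group 8; removing 3 electrons leaves Fe³⁺ with 8 − 3 = 5 d electrons.
High-spin: t2g^3 e_g^2, CFSE = 0.0Δₒ = 0 cm⁻¹.
Low-spin t2g^5 e_g^0 gives -2.0Δₒ = -23020 cm⁻¹, but forming 2 extra pairs costs 2P = 38830 cm⁻¹, so E(LS) = -23020 + 38830 = 15810 cm⁻¹.
Thus E(LS) − E(HS) = 15810 cm⁻¹.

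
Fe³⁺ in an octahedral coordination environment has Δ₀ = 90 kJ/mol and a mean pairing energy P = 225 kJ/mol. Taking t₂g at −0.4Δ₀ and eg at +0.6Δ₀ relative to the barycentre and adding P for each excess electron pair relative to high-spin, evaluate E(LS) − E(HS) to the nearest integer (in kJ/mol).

Fe sits in group 8; removing 3 electrons leaves Fe³⁺ with 8 − 3 = 5 d electrons.
In the high-spin limit (t₂g³ eg²) the orbital term is 0.0Δ₀ = 0 kJ/mol, with no excess pairing.
For low-spin the configuration is t₂g⁵ eg⁰: orbital energy -2.0 × 90 = -180 kJ/mol, and 2 additional pairs relative to high-spin add 450 kJ/mol, giving 270 kJ/mol.
E(LS) − E(HS) = 270 − (0) = 270 kJ/mol.

270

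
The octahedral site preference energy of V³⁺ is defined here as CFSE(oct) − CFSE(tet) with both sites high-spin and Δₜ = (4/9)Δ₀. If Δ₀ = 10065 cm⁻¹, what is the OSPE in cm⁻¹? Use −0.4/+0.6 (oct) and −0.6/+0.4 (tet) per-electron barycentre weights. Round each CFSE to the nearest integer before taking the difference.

-2684

V sits in group 5; removing 3 electrons leaves V³⁺ with 5 − 3 = 2 d electrons.
In an octahedral site d² (HS) is t₂g² eg⁰, giving CFSE(oct) = -0.8Δ₀ = -8052 cm⁻¹.
Tetrahedral: e² t₂⁰, CFSE = 2(−0.6) + 0(+0.4) = -1.2Δₜ = -1.2 × (4/9) × 10065 = -5368 cm⁻¹.
Subtracting, OSPE = -8052 − (-5368) = -2684 cm⁻¹.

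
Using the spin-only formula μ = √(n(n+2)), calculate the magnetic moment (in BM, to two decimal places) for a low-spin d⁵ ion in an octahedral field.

Configuration: t₂g⁵ eg⁰ → 1 unpaired electron.
μ(spin-only) = √[1(1+2)] = √3 ≈ 1.73 BM.

1.73 BM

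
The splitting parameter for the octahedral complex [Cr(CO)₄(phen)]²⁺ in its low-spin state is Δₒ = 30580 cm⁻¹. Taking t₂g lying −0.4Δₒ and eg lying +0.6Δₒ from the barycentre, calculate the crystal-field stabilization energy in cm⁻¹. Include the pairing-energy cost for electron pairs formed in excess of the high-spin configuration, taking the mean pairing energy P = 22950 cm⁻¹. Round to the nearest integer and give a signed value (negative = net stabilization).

-25978

Ligand charges: 4×(+0) from CO and 1×(+0) from phen sum to +0; with overall charge +2, Cr is +2.
Cr sits in group 6; removing 2 electrons leaves Cr²⁺ with 6 − 2 = 4 d electrons.
Configuration: t₂g⁴ eg⁰.
The orbital stabilization is -1.6Δₒ = -1.6 × 30580 = -48928 cm⁻¹.
Relative to high-spin t₂g³ eg¹ (0 paired), the low-spin configuration has 1 additional pair, contributing +1 × 22950 = +22950 cm⁻¹.
Combining: -48928 + 22950 = -25978 cm⁻¹.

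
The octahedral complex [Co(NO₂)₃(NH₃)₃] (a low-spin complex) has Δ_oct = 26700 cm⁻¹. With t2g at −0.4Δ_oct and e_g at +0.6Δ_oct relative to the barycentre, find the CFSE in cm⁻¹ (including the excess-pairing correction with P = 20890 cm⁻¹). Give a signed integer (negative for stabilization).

Ligand charges: 3×(-1) from NO₂⁻ and 3×(+0) from NH₃ sum to -3; with overall charge +0, Co is +3.
Co is in group 9, so Co³⁺ is d⁶ (9 − 3 = 6).
Configuration: t2g^6 e_g^0.
The orbital stabilization is -2.4Δ_oct = -2.4 × 26700 = -64080 cm⁻¹.
Pairing penalty: 3 pairs vs 1 in the high-spin reference → 2 extra × P = 41780 cm⁻¹.
Net CFSE = -64080 + 41780 = -22300 cm⁻¹.

-22300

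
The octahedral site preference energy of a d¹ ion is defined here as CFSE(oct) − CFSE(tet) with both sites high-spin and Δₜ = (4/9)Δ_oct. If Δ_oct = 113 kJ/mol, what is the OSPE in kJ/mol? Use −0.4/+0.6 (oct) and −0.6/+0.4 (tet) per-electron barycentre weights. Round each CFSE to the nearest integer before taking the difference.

-15

Octahedral high-spin t₂g¹ eg⁰: CFSE = -0.4 × 113 = -45 kJ/mol.
In a tetrahedral site the filling is e¹ t₂⁰: CFSE(tet) = -0.6Δₜ = -0.6 × (4/9)(113) = -30 kJ/mol.
Subtracting, OSPE = -45 − (-30) = -15 kJ/mol.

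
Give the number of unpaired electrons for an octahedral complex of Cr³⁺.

Group 6 minus oxidation state +3 gives a d³ configuration for Cr³⁺.
Configuration: t2g^3 e_g^0, giving 3 unpaired electrons.

3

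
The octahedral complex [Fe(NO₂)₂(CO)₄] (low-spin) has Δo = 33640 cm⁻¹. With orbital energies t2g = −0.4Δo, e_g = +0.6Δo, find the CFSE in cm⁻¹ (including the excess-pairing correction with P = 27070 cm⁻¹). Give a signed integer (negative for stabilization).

-26596

Ligand charges: 2×(-1) from NO₂⁻ and 4×(+0) from CO sum to -2; with overall charge +0, Fe is +2.
Fe is in group 8, so Fe²⁺ is d⁶ (8 − 2 = 6).
Configuration: t2g^6 e_g^0.
Orbital CFSE = 6(-0.4) + 0(0.6) = -2.4Δo = -2.4 × 33640 = -80736 cm⁻¹.
Pairing penalty: 3 pairs vs 1 in the high-spin reference → 2 extra × P = 54140 cm⁻¹.
Net CFSE = -80736 + 54140 = -26596 cm⁻¹.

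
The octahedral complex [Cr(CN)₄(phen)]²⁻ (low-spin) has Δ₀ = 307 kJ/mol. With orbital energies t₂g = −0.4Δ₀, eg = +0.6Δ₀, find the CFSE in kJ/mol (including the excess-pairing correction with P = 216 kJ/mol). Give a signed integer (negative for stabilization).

Ligand charges: 4×(-1) from CN⁻ and 1×(+0) from phen sum to -4; with overall charge -2, Cr is +2.
Cr sits in group 6; removing 2 electrons leaves Cr²⁺ with 6 − 2 = 4 d electrons.
Configuration: t₂g⁴ eg⁰.
CFSE(orbital) = 4×(-0.4Δ₀) + 0×(0.6Δ₀) = -1.6Δ₀; with Δ₀ = 307 kJ/mol that is -491 kJ/mol.
Relative to high-spin t₂g³ eg¹ (0 paired), the low-spin configuration has 1 additional pair, contributing +1 × 216 = +216 kJ/mol.
Net CFSE = -491 + 216 = -275 kJ/mol.

-275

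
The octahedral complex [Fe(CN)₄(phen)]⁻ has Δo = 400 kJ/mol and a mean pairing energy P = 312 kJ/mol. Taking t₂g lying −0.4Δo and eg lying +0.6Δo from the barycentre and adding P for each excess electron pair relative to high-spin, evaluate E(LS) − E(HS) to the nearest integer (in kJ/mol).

-176

Ligand charges: 4×(-1) from CN⁻ and 1×(+0) from phen sum to -4; with overall charge -1, Fe is +3.
Fe sits in group 8; removing 3 electrons leaves Fe³⁺ with 8 − 3 = 5 d electrons.
High-spin: t₂g³ eg², CFSE = 0.0Δo = 0 kJ/mol.
Low-spin: t₂g⁵ eg⁰, orbital CFSE = -2.0Δo = -800 kJ/mol; plus 2 excess pairs × P = +624 kJ/mol; total -176 kJ/mol.
The difference is -176 − (0) = -176 kJ/mol, so low-spin lies lower.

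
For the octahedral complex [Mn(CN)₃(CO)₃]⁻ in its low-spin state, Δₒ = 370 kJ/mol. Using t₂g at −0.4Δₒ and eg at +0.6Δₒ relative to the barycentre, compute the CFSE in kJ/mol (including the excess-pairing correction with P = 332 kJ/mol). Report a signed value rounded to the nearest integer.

Ligand charges: 3×(-1) from CN⁻ and 3×(+0) from CO sum to -3; with overall charge -1, Mn is +2.
Mn sits in group 7; removing 2 electrons leaves Mn²⁺ with 7 − 2 = 5 d electrons.
Configuration: t₂g⁵ eg⁰.
Orbital CFSE = 5(-0.4) + 0(0.6) = -2.0Δₒ = -2.0 × 370 = -740 kJ/mol.
Pairing penalty: 2 pairs vs 0 in the high-spin reference → 2 extra × P = 664 kJ/mol.
Net CFSE = -740 + 664 = -76 kJ/mol.

-76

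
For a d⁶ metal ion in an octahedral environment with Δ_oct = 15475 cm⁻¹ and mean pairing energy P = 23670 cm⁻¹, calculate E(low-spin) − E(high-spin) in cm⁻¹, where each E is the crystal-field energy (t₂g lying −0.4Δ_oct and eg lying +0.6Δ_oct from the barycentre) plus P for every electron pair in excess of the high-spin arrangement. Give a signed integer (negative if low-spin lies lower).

High-spin: t₂g⁴ eg², CFSE = -0.4Δ_oct = -6190 cm⁻¹.
Low-spin t₂g⁶ eg⁰ gives -2.4Δ_oct = -37140 cm⁻¹, but forming 2 extra pairs costs 2P = 47340 cm⁻¹, so E(LS) = -37140 + 47340 = 10200 cm⁻¹.
The difference is 10200 − (-6190) = 16390 cm⁻¹, so high-spin lies lower.

16390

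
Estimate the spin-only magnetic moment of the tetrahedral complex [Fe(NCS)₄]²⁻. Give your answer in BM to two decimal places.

4.90 BM

Each NCS⁻ contributes -1; 4 × (-1) = -4. With overall charge -2, Fe is in the +2 oxidation state.
Fe²⁺: group 8, so d-count = 8 − 2 = 6.
Tetrahedral splitting is small, so the complex is high-spin.
Configuration: e^3 t2^3 → 4 unpaired electrons.
μ(spin-only) = √[4(4+2)] = √24 ≈ 4.90 BM.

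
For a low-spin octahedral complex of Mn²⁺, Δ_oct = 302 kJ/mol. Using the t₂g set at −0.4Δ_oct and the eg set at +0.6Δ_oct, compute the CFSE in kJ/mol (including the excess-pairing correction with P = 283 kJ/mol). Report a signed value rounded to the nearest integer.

-38

Group 7 minus oxidation state +2 gives a d⁵ configuration for Mn²⁺.
Configuration: t₂g⁵ eg⁰.
Orbital CFSE = 5(-0.4) + 0(0.6) = -2.0Δ_oct = -2.0 × 302 = -604 kJ/mol.
High-spin d⁵ would be t₂g³ eg² with 0 pairs; low-spin has 2, so 2 excess pairs cost +2P = +566 kJ/mol.
Combining: -604 + 566 = -38 kJ/mol.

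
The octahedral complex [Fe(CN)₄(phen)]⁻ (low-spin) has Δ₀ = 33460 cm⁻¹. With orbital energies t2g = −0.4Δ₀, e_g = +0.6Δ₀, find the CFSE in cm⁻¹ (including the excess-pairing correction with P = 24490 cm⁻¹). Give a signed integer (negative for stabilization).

-17940

Ligand charges: 4×(-1) from CN⁻ and 1×(+0) from phen sum to -4; with overall charge -1, Fe is +3.
Fe³⁺: group 8, so d-count = 8 − 3 = 5.
Electron filling gives t2g^5 e_g^0.
CFSE(orbital) = 5×(-0.4Δ₀) + 0×(0.6Δ₀) = -2.0Δ₀; with Δ₀ = 33460 cm⁻¹ that is -66920 cm⁻¹.
Pairing penalty: 2 pairs vs 0 in the high-spin reference → 2 extra × P = 48980 cm⁻¹.
Overall CFSE = -66920 + 48980 = -17940 cm⁻¹.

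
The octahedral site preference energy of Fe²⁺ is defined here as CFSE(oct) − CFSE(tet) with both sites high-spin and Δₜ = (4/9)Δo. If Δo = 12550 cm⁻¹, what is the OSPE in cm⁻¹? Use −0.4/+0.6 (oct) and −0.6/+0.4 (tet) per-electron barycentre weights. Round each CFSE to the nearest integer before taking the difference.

-1673

Fe is in group 8, so Fe²⁺ is d⁶ (8 − 2 = 6).
Octahedral (high-spin): t₂g⁴ eg², CFSE = 4(−0.4) + 2(+0.6) = -0.4Δo = -0.4 × 12550 = -5020 cm⁻¹.
Tetrahedral: e³ t₂³, CFSE = 3(−0.6) + 3(+0.4) = -0.6Δₜ = -0.6 × (4/9) × 12550 = -3347 cm⁻¹.
OSPE = CFSE(oct) − CFSE(tet) = -5020 − (-3347) = -1673 cm⁻¹.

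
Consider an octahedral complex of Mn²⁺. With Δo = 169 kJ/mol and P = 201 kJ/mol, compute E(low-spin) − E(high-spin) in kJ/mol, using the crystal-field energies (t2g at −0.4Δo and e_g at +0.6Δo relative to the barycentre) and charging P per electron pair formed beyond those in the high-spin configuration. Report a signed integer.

Mn is in group 7, so Mn²⁺ is d⁵ (7 − 2 = 5).
High-spin d⁵ fills as t2g^3 e_g^2 with CFSE 3(−0.4) + 2(+0.6) = 0.0Δo = 0 kJ/mol.
Low-spin t2g^5 e_g^0 gives -2.0Δo = -338 kJ/mol, but forming 2 extra pairs costs 2P = 402 kJ/mol, so E(LS) = -338 + 402 = 64 kJ/mol.
Thus E(LS) − E(HS) = 64 kJ/mol.

64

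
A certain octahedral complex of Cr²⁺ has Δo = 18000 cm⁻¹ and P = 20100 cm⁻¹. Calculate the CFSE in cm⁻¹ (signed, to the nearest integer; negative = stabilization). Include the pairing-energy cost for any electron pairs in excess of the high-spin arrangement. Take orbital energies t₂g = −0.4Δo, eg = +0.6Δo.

Group 6 minus oxidation state +2 gives a d⁴ configuration for Cr²⁺.
Since Δo = 18000 cm⁻¹ < P = 20100 cm⁻¹, the complex adopts the high-spin configuration.
That gives t₂g³ eg¹.
Orbital CFSE = -0.6Δo = -0.6 × 18000 = -10800 cm⁻¹.
High-spin has no excess pairs, so no pairing correction applies.

-10800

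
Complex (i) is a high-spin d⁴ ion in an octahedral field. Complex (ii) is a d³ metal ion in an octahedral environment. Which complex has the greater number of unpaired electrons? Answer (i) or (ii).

(i): t₂g³ eg¹ → 4 unpaired.
(ii): For octahedral d³ the high- and low-spin configurations coincide; t₂g³ eg⁰ → 3 unpaired.
So (i) has more unpaired electrons.

(i)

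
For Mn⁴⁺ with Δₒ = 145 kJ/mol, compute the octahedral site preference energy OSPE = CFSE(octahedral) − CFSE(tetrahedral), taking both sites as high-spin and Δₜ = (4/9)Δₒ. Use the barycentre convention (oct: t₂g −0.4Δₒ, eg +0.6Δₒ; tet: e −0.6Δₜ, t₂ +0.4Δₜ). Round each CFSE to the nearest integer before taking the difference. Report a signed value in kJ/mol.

-122

Mn sits in group 7; removing 4 electrons leaves Mn⁴⁺ with 7 − 4 = 3 d electrons.
Octahedral high-spin t₂g³ eg⁰: CFSE = -1.2 × 145 = -174 kJ/mol.
In a tetrahedral site the filling is e² t₂¹: CFSE(tet) = -0.8Δₜ = -0.8 × (4/9)(145) = -52 kJ/mol.
OSPE = -174 − (-52) = -122 kJ/mol.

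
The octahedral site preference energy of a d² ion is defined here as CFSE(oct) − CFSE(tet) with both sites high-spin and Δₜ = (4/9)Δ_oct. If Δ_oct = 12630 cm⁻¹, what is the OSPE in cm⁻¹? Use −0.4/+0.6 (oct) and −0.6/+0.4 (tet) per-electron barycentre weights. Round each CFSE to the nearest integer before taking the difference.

-3368

In an octahedral site d² (HS) is t₂g² eg⁰, giving CFSE(oct) = -0.8Δ_oct = -10104 cm⁻¹.
Tetrahedral e² t₂⁰ gives -1.2Δₜ = -1.2 × (4/9) × 12630 = -6736 cm⁻¹.
OSPE = -10104 − (-6736) = -3368 cm⁻¹.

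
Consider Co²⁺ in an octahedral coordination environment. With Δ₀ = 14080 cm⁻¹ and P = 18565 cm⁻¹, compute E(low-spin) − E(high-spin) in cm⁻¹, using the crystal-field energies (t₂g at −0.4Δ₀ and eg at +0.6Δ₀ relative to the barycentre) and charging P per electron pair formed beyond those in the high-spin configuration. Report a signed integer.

4485

Co sits in group 9; removing 2 electrons leaves Co²⁺ with 9 − 2 = 7 d electrons.
High-spin: t₂g⁵ eg², CFSE = -0.8Δ₀ = -11264 cm⁻¹.
For low-spin the configuration is t₂g⁶ eg¹: orbital energy -1.8 × 14080 = -25344 cm⁻¹, and 1 additional pair relative to high-spin adds 18565 cm⁻¹, giving -6779 cm⁻¹.
The difference is -6779 − (-11264) = 4485 cm⁻¹, so high-spin lies lower.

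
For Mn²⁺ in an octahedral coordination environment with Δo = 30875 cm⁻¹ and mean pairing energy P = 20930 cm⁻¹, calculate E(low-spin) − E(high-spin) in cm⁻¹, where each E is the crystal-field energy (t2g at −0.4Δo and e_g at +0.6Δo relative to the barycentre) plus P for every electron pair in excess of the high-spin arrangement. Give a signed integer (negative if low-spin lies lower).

Group 7 minus oxidation state +2 gives a d⁵ configuration for Mn²⁺.
High-spin d⁵ fills as t2g^3 e_g^2 with CFSE 3(−0.4) + 2(+0.6) = 0.0Δo = 0 cm⁻¹.
Low-spin t2g^5 e_g^0 gives -2.0Δo = -61750 cm⁻¹, but forming 2 extra pairs costs 2P = 41860 cm⁻¹, so E(LS) = -61750 + 41860 = -19890 cm⁻¹.
Thus E(LS) − E(HS) = -19890 cm⁻¹.

-19890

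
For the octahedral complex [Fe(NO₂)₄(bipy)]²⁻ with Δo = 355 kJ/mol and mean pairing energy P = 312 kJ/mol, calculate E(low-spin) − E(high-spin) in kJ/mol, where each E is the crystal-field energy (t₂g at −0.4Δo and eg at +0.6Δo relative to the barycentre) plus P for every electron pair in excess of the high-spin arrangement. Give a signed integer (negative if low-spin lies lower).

-86

Ligand charges: 4×(-1) from NO₂⁻ and 1×(+0) from bipy sum to -4; with overall charge -2, Fe is +2.
Group 8 minus oxidation state +2 gives a d⁶ configuration for Fe²⁺.
In the high-spin limit (t₂g⁴ eg²) the orbital term is -0.4Δo = -142 kJ/mol, with no excess pairing.
For low-spin the configuration is t₂g⁶ eg⁰: orbital energy -2.4 × 355 = -852 kJ/mol, and 2 additional pairs relative to high-spin add 624 kJ/mol, giving -228 kJ/mol.
Thus E(LS) − E(HS) = -86 kJ/mol.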